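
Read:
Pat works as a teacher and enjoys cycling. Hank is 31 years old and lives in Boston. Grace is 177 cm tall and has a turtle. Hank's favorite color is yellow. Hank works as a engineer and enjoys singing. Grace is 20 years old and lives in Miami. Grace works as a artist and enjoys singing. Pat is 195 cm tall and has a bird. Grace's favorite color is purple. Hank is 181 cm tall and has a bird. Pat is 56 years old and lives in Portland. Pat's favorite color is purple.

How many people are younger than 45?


Filter: 2

2


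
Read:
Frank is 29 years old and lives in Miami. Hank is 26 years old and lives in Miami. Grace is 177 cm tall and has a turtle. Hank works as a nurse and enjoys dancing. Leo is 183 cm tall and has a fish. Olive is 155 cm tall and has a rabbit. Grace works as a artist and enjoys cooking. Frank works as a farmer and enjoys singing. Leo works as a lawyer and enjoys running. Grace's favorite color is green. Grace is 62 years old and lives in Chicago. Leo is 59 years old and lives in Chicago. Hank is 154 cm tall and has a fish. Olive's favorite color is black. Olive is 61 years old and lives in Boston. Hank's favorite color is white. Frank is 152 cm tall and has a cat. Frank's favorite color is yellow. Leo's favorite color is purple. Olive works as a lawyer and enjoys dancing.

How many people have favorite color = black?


Count: 1

1


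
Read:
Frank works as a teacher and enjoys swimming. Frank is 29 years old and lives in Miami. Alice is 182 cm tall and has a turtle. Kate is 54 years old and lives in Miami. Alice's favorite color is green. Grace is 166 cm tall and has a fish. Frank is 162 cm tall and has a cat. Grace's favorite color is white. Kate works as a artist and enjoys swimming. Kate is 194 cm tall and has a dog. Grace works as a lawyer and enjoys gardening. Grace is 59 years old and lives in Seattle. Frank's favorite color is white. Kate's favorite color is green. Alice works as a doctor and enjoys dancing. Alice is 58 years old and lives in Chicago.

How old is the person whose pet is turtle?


Person with pet=turtle is Alice, age 58

58


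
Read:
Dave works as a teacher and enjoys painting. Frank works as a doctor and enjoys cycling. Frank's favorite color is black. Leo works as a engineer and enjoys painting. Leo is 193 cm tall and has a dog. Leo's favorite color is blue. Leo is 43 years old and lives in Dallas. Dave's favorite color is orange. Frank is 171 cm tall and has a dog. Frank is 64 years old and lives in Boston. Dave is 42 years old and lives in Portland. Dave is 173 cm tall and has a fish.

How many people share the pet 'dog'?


Count: 2

2


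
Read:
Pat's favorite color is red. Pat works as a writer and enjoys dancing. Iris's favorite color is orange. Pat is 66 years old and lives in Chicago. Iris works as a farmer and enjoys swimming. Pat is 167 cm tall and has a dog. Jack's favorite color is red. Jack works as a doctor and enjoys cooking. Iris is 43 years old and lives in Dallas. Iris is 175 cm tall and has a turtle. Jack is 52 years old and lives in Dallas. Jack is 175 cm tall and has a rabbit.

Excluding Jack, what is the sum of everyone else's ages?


Sum (excluding Jack): 109

109


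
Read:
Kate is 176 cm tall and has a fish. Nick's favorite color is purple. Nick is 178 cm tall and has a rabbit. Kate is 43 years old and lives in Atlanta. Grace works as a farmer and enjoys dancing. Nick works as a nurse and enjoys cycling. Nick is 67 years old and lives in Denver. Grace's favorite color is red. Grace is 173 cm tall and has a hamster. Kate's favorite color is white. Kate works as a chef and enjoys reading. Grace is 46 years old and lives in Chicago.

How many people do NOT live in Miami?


Not in Miami: 3

3


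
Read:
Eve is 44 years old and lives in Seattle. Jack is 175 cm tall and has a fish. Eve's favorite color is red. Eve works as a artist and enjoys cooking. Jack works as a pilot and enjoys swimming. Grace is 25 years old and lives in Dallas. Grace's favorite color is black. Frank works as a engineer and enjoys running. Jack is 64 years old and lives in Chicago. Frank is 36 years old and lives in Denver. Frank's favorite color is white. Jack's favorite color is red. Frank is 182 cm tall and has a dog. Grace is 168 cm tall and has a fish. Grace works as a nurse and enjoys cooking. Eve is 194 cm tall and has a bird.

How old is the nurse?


The nurse is Grace, age 25

25


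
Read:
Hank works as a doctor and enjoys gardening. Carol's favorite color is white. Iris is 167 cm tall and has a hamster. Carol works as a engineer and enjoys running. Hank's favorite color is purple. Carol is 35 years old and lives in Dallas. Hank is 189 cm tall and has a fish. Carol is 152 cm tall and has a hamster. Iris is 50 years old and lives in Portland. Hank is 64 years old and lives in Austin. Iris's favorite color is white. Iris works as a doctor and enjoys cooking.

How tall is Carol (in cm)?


Carol is 152 cm tall

152


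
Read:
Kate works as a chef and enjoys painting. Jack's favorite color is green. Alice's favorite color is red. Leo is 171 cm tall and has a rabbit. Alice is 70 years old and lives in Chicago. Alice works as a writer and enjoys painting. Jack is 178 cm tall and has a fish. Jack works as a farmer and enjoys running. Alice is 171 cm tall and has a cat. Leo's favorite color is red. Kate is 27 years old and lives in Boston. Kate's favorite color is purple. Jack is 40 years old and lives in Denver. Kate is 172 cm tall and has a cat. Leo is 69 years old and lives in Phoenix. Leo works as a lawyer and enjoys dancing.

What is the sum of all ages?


40+27+70+69 = 206

206


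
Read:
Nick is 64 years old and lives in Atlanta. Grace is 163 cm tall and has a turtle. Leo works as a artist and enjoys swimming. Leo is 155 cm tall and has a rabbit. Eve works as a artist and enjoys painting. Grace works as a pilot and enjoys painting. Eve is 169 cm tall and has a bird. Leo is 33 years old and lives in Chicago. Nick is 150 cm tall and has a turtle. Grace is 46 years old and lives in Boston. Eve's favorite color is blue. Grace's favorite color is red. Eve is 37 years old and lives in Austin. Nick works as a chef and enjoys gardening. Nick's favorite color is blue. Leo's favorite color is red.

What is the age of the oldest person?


Oldest: Nick at 64

64


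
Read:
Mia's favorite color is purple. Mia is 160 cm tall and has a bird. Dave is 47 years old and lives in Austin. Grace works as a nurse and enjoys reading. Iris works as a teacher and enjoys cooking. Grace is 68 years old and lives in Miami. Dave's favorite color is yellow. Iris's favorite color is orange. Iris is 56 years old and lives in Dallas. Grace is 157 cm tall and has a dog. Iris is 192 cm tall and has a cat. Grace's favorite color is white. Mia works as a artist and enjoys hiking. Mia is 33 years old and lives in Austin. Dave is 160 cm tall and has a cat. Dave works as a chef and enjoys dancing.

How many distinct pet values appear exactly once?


Unique pet values: 2

2


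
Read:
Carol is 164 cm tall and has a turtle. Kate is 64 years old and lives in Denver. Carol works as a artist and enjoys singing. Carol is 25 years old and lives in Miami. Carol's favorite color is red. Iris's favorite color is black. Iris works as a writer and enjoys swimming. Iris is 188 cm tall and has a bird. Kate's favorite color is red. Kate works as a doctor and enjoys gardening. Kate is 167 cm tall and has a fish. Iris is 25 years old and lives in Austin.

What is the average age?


Sum=114, n=3, avg=38

38


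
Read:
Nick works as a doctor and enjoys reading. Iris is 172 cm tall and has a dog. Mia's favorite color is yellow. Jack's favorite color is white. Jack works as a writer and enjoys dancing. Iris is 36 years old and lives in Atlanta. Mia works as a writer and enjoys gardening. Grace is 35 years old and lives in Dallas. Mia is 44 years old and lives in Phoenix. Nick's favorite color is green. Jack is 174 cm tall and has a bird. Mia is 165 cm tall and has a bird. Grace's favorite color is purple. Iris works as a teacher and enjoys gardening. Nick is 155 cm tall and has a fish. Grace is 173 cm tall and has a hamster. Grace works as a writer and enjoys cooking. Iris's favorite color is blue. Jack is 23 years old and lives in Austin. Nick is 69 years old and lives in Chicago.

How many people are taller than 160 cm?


Taller than 160: 4

4


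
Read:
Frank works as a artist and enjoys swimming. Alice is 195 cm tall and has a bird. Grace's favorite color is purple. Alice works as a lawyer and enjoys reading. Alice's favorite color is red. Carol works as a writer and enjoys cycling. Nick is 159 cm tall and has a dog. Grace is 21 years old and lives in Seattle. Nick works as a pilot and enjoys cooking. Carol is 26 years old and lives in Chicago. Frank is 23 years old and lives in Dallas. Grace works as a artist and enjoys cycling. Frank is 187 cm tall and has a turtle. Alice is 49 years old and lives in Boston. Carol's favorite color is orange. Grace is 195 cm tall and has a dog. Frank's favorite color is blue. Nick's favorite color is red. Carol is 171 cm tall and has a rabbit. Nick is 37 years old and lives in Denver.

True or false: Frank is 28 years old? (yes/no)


Frank is actually 23. no

no


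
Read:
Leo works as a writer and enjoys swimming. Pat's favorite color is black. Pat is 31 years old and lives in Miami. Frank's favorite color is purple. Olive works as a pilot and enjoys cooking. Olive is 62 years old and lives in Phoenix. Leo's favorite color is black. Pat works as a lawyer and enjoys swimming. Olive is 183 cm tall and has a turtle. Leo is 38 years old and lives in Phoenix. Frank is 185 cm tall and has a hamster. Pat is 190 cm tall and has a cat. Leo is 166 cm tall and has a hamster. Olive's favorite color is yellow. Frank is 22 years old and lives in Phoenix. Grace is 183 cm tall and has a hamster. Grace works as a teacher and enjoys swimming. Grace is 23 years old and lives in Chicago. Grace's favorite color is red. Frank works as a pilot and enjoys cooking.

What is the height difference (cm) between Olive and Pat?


|183 - 190| = 7

7


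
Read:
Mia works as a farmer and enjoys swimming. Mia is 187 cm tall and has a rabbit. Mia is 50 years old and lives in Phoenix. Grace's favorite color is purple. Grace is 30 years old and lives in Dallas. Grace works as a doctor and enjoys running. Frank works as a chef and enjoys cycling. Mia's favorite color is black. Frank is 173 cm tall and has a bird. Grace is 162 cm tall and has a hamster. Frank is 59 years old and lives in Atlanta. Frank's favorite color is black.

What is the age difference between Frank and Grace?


|59 - 30| = 29

29


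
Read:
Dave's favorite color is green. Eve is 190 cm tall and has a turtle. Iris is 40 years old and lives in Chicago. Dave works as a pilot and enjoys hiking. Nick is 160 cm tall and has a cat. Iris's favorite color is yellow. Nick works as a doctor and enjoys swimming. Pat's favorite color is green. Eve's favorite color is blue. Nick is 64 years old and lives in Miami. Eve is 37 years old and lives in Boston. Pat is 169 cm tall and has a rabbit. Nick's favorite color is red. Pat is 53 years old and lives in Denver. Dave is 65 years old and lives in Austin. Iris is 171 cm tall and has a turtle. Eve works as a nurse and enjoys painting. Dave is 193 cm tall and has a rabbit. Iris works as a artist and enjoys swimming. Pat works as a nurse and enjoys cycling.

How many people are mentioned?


People: Iris, Nick, Pat, Eve, Dave. Count = 5

5


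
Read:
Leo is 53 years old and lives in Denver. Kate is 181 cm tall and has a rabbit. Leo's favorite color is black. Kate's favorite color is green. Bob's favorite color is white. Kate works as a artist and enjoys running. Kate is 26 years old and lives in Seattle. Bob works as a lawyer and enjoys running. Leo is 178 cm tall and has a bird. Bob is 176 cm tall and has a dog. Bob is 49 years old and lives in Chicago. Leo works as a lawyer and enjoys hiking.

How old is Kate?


Kate is 26 years old

26


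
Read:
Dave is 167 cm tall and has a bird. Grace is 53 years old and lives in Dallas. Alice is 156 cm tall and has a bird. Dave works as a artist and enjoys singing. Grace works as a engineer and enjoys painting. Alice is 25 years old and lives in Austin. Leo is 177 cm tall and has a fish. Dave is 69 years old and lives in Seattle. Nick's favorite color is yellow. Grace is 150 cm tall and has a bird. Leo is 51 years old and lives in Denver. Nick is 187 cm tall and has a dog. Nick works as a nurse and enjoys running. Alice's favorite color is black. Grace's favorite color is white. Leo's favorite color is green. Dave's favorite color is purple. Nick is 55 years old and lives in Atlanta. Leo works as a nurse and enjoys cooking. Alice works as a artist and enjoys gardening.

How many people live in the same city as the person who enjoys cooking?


Person with hobby cooking is Leo, city Denver. Count = 1

1


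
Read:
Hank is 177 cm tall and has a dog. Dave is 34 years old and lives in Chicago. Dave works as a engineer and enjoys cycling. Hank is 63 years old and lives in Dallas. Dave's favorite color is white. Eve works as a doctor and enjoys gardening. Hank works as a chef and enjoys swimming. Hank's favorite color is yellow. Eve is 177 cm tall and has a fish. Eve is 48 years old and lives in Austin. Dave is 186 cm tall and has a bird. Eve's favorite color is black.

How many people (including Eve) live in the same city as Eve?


Eve lives in Austin. Count = 1

1


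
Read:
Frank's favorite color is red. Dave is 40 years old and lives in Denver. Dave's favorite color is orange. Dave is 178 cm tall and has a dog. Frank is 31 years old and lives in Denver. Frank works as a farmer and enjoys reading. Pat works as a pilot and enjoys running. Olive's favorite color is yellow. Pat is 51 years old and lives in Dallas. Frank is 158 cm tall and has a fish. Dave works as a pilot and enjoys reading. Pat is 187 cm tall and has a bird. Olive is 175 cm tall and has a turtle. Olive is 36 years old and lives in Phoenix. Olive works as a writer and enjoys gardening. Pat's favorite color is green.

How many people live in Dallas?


Count in Dallas: 1

1


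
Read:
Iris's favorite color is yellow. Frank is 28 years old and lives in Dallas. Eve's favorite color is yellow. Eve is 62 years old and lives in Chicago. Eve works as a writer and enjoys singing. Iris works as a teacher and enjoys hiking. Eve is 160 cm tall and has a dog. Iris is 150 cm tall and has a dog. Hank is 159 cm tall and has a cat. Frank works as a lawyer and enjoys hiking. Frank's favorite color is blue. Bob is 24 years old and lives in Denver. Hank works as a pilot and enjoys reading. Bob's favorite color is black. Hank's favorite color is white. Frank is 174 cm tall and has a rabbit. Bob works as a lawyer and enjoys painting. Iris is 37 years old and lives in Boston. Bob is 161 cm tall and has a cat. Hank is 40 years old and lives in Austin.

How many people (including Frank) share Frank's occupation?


Frank is a lawyer. Count = 2

2


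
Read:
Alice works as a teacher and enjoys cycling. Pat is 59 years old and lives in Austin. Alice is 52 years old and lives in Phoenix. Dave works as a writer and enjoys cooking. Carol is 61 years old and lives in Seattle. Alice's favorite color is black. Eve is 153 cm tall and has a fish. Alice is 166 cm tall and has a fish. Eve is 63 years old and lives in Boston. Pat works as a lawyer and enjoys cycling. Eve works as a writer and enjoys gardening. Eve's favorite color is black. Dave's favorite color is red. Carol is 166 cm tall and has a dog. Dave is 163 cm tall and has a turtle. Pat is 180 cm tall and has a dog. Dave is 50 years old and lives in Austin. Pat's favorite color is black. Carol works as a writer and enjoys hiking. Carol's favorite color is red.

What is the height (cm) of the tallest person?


Tallest: Pat at 180 cm

180


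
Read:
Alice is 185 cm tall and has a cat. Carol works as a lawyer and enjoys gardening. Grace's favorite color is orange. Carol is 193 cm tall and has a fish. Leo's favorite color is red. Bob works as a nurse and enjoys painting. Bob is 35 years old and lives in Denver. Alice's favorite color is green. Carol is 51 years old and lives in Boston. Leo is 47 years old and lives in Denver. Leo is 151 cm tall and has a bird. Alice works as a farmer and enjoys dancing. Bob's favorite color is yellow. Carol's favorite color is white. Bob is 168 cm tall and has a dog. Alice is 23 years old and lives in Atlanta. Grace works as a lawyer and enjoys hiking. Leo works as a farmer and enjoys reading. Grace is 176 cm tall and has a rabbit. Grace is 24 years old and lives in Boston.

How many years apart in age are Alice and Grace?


23 vs 24, diff = 1

1


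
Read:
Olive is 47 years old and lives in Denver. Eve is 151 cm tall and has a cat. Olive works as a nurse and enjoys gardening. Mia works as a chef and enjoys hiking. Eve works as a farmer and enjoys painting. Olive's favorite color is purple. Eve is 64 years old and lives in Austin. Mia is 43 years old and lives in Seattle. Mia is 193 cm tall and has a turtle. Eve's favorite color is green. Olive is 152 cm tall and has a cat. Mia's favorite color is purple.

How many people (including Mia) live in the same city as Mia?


Mia lives in Seattle. Count = 1

1


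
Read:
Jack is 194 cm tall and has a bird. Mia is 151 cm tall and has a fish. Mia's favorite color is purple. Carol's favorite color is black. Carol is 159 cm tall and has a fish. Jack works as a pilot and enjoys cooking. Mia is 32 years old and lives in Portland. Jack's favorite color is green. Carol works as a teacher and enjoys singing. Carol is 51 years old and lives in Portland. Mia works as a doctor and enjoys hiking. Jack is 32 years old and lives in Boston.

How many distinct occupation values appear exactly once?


Unique occupation values: 3

3


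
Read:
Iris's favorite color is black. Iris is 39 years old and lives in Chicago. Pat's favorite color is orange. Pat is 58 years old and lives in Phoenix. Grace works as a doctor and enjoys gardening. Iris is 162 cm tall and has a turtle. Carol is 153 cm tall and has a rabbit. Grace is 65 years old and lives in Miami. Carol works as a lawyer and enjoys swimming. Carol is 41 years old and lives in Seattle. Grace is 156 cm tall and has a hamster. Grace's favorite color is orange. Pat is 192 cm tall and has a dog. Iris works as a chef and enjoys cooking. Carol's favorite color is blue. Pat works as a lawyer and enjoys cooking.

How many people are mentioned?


People: Pat, Carol, Iris, Grace. Count = 4

4


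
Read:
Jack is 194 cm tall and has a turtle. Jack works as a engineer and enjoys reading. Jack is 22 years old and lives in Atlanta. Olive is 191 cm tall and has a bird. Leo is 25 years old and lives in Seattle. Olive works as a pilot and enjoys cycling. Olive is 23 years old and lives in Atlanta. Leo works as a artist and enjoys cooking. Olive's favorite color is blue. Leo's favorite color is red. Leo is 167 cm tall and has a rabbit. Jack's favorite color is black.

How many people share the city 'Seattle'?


Count: 1

1


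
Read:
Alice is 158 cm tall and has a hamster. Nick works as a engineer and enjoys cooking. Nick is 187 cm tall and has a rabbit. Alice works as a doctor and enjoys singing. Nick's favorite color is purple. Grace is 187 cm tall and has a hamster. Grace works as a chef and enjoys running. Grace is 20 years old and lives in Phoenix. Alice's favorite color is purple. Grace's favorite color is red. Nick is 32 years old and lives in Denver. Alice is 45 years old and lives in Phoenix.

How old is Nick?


Nick is 32 years old

32


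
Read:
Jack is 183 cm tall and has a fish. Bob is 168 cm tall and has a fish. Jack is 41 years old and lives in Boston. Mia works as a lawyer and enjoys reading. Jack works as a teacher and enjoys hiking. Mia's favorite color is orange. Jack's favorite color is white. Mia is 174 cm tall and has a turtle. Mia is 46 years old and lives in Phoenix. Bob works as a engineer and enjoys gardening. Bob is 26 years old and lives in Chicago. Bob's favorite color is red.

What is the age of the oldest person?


Oldest: Mia at 46

46


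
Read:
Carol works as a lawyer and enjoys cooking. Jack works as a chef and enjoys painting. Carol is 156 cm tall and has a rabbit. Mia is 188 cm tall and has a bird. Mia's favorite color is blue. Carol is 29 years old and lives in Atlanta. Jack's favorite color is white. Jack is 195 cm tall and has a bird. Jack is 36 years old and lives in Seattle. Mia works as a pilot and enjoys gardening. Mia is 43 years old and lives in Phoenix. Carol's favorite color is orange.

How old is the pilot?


The pilot is Mia, age 43

43


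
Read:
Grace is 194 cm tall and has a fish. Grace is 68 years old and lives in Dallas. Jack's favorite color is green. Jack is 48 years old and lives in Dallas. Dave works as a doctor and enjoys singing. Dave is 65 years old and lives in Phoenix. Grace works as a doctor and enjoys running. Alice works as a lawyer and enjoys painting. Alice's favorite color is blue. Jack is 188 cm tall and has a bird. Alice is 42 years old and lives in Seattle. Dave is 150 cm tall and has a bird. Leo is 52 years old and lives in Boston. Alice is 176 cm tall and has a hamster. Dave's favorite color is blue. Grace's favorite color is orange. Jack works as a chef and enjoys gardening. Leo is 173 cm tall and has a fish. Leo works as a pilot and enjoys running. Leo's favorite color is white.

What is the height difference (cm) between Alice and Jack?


|176 - 188| = 12

12


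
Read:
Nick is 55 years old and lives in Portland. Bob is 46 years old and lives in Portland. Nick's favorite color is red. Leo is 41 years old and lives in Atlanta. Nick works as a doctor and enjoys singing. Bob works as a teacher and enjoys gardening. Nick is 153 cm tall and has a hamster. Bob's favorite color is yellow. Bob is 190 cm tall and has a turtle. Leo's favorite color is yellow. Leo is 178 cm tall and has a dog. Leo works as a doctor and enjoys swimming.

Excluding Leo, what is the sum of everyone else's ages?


Sum (excluding Leo): 101

101


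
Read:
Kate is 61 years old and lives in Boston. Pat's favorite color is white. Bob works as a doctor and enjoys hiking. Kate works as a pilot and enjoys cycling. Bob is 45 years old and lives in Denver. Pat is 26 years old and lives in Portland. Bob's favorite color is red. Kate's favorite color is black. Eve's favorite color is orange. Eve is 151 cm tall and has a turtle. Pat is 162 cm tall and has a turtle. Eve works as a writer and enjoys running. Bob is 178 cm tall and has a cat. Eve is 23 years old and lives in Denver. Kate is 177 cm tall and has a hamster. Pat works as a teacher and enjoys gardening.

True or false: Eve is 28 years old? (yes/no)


Eve is actually 23. no

no


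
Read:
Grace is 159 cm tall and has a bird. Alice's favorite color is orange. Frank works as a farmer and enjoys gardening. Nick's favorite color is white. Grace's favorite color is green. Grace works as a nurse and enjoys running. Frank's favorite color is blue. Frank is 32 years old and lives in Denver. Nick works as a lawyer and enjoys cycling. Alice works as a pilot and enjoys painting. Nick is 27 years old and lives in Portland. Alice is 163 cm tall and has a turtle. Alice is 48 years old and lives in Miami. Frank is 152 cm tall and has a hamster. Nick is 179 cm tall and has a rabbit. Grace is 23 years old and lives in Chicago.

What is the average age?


Sum=130, n=4, avg=32.5

32.5


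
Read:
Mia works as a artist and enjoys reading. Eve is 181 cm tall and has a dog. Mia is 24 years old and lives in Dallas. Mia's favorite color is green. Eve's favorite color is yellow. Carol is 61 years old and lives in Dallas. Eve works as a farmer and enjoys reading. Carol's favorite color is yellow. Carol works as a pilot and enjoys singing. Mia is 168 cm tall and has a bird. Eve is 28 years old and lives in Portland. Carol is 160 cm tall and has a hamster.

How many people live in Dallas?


Count in Dallas: 2

2


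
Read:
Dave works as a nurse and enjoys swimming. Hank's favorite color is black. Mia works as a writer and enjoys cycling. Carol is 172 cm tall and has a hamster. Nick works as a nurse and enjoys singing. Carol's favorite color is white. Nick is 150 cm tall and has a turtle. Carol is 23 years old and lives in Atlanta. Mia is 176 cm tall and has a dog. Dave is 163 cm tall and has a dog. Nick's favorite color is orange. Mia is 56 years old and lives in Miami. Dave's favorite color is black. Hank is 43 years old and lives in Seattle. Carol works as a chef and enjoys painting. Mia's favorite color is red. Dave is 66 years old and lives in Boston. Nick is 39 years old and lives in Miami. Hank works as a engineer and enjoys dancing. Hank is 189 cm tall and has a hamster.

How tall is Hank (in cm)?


Hank is 189 cm tall

189


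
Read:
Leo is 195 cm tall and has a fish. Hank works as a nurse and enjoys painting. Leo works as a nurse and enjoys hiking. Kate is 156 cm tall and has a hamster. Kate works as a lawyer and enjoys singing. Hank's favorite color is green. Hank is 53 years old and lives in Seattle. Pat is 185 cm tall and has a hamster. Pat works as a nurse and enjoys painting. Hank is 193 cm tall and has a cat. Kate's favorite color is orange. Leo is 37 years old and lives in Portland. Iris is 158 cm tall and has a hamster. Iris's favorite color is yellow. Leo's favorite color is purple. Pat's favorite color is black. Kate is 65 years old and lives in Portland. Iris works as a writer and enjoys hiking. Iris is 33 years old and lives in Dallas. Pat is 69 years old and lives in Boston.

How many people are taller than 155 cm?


Taller than 155: 5

5


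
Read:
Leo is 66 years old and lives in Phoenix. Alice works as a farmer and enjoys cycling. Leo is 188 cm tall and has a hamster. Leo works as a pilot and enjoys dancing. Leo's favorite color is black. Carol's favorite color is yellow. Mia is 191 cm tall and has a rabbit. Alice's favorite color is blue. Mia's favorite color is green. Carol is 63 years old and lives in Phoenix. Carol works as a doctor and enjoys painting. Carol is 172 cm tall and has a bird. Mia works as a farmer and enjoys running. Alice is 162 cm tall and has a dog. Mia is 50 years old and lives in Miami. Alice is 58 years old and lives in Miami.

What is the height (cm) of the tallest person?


Tallest: Mia at 191 cm

191


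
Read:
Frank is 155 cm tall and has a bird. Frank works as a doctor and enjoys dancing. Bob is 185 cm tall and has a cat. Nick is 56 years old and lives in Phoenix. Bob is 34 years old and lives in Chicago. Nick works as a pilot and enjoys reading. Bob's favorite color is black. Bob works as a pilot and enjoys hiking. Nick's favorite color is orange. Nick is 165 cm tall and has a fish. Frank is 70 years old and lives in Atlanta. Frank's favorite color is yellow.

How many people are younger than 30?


Filter: 0

0


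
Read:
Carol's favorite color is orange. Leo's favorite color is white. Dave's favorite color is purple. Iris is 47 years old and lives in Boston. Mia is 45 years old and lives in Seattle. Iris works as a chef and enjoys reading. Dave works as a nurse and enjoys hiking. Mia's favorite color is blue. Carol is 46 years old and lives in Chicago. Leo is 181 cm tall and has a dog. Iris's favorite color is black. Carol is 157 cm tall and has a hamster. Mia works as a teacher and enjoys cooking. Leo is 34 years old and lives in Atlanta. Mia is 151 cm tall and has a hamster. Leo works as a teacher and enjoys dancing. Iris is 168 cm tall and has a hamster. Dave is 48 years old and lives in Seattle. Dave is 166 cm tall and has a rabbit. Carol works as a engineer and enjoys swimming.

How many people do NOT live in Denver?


Not in Denver: 5

5


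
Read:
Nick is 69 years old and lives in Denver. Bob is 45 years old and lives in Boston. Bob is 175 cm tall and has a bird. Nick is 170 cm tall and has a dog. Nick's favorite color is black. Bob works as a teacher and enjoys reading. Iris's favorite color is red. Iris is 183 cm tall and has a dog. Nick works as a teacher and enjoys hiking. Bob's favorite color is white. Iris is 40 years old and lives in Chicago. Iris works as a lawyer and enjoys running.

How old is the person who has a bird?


Person with bird is Bob, age 45

45


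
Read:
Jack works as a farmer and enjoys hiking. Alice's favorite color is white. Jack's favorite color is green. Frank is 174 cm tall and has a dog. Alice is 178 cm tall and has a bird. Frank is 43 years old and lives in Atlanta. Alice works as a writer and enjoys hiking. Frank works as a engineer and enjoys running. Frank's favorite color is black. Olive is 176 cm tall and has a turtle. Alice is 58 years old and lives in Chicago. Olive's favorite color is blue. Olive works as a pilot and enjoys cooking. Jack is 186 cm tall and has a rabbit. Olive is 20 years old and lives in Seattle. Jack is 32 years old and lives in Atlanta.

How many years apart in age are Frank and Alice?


43 vs 58, diff = 15

15


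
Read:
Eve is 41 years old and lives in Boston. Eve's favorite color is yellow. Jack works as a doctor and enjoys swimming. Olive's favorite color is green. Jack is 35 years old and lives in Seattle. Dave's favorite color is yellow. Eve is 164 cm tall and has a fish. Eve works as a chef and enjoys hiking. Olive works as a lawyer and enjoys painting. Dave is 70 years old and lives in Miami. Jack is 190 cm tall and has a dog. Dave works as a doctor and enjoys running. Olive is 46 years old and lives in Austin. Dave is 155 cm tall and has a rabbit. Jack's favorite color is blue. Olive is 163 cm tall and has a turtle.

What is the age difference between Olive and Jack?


|46 - 35| = 11

11


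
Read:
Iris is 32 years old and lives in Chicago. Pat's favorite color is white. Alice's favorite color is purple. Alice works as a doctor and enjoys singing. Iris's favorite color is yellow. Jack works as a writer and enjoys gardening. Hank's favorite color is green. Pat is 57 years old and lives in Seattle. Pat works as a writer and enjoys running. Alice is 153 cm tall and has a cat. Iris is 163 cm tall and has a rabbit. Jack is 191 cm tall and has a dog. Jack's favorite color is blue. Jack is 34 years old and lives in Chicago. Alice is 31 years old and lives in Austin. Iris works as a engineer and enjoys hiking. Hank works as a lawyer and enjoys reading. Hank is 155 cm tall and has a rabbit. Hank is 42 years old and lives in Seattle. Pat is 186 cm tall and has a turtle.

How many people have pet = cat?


Count: 1

1


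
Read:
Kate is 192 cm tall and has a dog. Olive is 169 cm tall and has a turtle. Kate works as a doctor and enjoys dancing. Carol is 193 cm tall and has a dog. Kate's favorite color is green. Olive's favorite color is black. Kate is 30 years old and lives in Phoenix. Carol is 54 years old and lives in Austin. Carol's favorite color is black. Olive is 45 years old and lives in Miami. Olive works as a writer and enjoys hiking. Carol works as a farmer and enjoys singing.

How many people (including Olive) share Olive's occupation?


Olive is a writer. Count = 1

1


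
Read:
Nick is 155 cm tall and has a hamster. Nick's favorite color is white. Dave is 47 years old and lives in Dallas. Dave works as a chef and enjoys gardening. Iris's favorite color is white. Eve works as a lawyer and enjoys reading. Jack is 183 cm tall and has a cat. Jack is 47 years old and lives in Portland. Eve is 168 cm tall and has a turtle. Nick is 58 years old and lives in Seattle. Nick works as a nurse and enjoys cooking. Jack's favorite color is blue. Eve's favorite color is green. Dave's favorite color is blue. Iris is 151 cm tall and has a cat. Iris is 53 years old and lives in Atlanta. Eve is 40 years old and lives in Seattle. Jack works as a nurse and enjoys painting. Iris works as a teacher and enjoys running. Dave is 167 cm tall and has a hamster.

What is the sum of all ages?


40+47+47+58+53 = 245

245


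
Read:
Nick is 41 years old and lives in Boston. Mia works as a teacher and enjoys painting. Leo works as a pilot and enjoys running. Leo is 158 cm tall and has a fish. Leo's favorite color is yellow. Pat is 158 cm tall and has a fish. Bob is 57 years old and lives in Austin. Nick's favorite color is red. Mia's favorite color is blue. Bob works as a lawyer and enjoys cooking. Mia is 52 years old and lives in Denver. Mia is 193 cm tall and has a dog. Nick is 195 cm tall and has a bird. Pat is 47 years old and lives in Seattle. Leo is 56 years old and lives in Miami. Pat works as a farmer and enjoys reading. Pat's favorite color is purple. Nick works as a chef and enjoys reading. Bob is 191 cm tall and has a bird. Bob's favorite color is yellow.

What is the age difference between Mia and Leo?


|52 - 56| = 4

4


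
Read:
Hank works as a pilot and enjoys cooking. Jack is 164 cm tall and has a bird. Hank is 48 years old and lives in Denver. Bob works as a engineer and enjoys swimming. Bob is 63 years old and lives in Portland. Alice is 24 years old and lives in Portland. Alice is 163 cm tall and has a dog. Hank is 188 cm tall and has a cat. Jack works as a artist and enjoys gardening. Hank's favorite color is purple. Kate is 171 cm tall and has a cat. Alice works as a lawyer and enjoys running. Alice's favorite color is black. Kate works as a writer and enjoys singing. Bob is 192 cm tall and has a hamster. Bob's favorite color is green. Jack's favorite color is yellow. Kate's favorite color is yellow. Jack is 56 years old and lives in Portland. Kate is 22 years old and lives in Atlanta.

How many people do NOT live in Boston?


Not in Boston: 5

5


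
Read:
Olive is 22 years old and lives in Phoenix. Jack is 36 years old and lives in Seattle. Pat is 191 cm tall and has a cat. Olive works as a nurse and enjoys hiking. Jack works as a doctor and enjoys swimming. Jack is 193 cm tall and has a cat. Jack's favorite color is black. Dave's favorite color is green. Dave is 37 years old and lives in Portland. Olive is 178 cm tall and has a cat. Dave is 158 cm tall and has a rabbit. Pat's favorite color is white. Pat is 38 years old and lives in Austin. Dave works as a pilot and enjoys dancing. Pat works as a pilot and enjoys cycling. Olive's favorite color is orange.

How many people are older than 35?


Filter: 3

3


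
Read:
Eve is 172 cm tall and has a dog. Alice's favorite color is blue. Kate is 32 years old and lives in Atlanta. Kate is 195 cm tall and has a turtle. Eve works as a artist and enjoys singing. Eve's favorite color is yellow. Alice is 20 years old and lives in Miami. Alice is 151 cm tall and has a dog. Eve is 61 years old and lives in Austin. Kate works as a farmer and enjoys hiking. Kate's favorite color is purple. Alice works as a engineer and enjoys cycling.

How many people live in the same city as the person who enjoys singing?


Person with hobby singing is Eve, city Austin. Count = 1

1


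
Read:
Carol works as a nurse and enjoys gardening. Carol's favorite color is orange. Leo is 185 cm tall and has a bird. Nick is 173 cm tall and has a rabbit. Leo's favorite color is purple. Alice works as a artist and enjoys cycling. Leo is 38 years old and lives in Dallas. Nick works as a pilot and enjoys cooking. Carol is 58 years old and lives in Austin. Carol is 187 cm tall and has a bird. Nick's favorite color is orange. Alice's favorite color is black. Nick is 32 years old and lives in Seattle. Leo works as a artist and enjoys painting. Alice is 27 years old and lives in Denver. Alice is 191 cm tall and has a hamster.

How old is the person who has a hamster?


Person with hamster is Alice, age 27

27


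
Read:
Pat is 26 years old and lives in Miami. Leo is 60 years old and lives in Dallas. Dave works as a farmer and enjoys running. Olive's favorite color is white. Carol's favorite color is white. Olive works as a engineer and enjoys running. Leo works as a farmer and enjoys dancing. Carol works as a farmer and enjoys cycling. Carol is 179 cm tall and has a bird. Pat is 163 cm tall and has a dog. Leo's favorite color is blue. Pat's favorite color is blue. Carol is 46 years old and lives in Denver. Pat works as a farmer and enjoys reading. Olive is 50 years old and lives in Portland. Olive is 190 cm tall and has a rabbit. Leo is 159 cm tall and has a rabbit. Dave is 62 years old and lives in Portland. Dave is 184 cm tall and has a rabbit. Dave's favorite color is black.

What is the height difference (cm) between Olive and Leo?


|190 - 159| = 31

31


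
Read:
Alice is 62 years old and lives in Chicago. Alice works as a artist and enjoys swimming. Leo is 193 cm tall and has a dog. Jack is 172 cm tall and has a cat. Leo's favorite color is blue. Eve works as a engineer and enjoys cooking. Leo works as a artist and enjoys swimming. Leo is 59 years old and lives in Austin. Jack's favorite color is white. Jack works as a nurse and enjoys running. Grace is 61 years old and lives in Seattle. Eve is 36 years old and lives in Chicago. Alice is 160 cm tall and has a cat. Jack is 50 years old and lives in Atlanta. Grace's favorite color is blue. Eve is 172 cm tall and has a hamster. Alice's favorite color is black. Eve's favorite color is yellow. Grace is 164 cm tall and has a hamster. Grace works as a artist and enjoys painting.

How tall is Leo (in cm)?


Leo is 193 cm tall

193


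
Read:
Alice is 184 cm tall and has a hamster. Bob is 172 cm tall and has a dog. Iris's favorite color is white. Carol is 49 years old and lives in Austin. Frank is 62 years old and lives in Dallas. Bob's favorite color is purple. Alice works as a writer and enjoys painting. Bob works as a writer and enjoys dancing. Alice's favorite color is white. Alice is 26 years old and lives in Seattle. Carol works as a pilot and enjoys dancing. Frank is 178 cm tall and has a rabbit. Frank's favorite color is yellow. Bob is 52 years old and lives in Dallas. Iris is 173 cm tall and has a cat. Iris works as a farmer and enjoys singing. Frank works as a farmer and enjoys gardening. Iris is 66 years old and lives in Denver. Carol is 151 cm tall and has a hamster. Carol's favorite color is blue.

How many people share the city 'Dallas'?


Count: 2

2


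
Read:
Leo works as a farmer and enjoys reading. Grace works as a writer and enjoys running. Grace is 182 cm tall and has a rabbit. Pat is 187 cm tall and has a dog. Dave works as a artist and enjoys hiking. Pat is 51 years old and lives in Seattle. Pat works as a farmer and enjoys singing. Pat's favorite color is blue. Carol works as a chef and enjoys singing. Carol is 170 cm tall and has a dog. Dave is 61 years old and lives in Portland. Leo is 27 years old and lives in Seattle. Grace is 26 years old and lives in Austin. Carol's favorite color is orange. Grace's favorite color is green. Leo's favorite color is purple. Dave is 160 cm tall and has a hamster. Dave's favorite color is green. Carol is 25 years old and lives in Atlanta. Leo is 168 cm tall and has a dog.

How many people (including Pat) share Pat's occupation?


Pat is a farmer. Count = 2

2


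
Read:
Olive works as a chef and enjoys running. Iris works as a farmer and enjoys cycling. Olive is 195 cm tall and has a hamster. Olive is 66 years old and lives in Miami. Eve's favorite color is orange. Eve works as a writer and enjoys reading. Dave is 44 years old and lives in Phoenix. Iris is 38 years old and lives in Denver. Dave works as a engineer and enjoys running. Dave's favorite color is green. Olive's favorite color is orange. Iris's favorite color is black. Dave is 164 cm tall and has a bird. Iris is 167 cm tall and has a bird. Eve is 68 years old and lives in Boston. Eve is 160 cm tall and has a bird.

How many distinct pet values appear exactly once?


Unique pet values: 1

1


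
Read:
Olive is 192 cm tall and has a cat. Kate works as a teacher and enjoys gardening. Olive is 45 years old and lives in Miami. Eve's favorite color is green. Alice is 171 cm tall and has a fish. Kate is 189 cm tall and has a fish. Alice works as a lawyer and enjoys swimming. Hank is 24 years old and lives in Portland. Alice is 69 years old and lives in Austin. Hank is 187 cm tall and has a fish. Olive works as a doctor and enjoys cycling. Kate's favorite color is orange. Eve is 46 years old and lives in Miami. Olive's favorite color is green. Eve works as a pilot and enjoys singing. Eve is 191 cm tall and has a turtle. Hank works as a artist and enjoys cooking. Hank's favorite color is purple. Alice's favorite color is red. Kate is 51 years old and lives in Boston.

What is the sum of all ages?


69+51+46+24+45 = 235

235
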